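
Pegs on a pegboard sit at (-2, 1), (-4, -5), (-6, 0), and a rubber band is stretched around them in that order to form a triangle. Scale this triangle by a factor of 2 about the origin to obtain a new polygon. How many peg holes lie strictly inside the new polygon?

41

Using the shoelace formula, 2A = |((-2)·(-5) − (-4)·1) + ((-4)·0 − (-6)·(-5)) + ((-6)·1 − (-2)·0)| = 22, so the area is 11.
The number of boundary lattice points is Σ gcd(|Δx|,|Δy|) = gcd(2,6) + gcd(2,5) + gcd(4,1) = 2+1+1 = 4.
Scaling by 2 multiplies the area by 2² = 4 (so the new area is 44) and multiplies the boundary lattice-point count by 2, giving 8.
By Pick's theorem, the interior count of the dilated polygon is 44 − 8/2 + 1 = 41.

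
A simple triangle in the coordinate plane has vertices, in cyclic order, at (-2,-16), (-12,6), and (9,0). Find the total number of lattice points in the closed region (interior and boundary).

205

The shoelace formula gives twice the area as |((-2)·6 − (-12)·(-16)) + ((-12)·0 − 9·6) + (9·(-16) − (-2)·0)| = 402, so the area is 201.
Along each edge there are gcd(|Δx|,|Δy|)+1 lattice points, so counting each shared vertex once the boundary has gcd(10,22) + gcd(21,6) + gcd(11,16) = 2+3+1 = 6.
Pick's theorem gives I = A − B/2 + 1 = 201 − 6/2 + 1 = 199, so the closed region contains I + B = 199 + 6 = 205 lattice points.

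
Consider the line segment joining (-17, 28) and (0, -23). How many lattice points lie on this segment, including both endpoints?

The number of lattice points on a segment between lattice points is gcd(|Δx|,|Δy|) + 1 = gcd(17,51) + 1 = 17 + 1 = 18.

18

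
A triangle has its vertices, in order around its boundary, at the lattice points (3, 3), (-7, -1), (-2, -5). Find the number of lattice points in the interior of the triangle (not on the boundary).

Using the shoelace formula, 2A = |[3·(-1) − (-7)·3] + [(-7)·(-5) − (-2)·(-1)] + [(-2)·3 − 3·(-5)]| = 60, so the area is 30.
The number of boundary lattice points is Σ gcd(|Δx|,|Δy|) = gcd(10,4) + gcd(5,4) + gcd(5,8) = 2+1+1 = 4.
Pick's theorem gives I = A − B/2 + 1 = 30 − 4/2 + 1 = 29.

29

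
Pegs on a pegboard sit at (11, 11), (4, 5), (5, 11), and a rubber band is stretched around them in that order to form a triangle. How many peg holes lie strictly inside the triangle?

15

Using the shoelace formula, 2A = |[11·5 − 4·11] + [4·11 − 5·5] + [5·11 − 11·11]| = 36, so the area is 18.
Summing gcd(|Δx|,|Δy|) over the edges gives the boundary count: gcd(7,6) + gcd(1,6) + gcd(6,0) = 1+1+6 = 8.
By Pick's theorem A = I + B/2 − 1, so I = 18 − 8/2 + 1 = 15.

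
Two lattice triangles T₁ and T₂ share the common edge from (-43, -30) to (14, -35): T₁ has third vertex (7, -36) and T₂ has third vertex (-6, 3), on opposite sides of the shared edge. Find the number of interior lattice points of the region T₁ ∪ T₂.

The union is the simple quadrilateral with vertices (-43, -30), (7, -36), (14, -35), (-6, 3) in order.
By the shoelace formula, twice the signed area is |[(-43)·(-36) − 7·(-30)] + [7·(-35) − 14·(-36)] + [14·3 − (-6)·(-35)] + [(-6)·(-30) − (-43)·3]| = 2158, so the area is 1079.
Along each edge there are gcd(|Δx|,|Δy|)+1 lattice points, so counting each shared vertex once the boundary has gcd(50,6) + gcd(7,1) + gcd(20,38) + gcd(37,33) = 2+1+2+1 = 6.
By Pick's theorem I = A − B/2 + 1 = 1079 − 6/2 + 1 = 1077.

1077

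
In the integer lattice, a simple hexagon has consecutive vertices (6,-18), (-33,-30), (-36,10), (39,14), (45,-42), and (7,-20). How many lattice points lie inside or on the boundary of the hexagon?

2985

The shoelace formula gives twice the area as |[6·(-30) − (-33)·(-18)] + [(-33)·10 − (-36)·(-30)] + [(-36)·14 − 39·10] + [39·(-42) − 45·14] + [45·(-20) − 7·(-42)] + [7·(-18) − 6·(-20)]| = 5958, so the area is 2979.
The number of boundary lattice points is Σ gcd(|Δx|,|Δy|) = gcd(39,12) + gcd(3,40) + gcd(75,4) + gcd(6,56) + gcd(38,22) + gcd(1,2) = 3+1+1+2+2+1 = 10.
Pick's theorem gives I = A − B/2 + 1 = 2979 − 10/2 + 1 = 2975, so the closed region contains I + B = 2975 + 10 = 2985 lattice points.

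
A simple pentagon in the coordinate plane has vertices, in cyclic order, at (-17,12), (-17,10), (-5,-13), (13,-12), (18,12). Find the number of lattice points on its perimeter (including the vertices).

The number of boundary lattice points is Σ gcd(|Δx|,|Δy|) = gcd(0,2) + gcd(12,23) + gcd(18,1) + gcd(5,24) + gcd(35,0) = 2+1+1+1+35 = 40.

40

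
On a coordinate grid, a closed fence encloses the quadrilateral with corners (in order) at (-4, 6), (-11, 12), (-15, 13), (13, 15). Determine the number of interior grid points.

Using the shoelace formula, 2A = |[(-4)·12 − (-11)·6] + [(-11)·13 − (-15)·12] + [(-15)·15 − 13·13] + [13·6 − (-4)·15]| = 201, so the area is 201/2.
The number of boundary lattice points is Σ gcd(|Δx|,|Δy|) = gcd(7,6) + gcd(4,1) + gcd(28,2) + gcd(17,9) = 1+1+2+1 = 5.
By Pick's theorem A = I + B/2 − 1, so I = 201/2 − 5/2 + 1 = 99.

99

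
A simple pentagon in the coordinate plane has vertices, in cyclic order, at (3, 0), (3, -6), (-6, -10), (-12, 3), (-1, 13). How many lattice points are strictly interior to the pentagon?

203

Using the shoelace formula, 2A = |(3·(-6) − 3·0) + (3·(-10) − (-6)·(-6)) + ((-6)·3 − (-12)·(-10)) + ((-12)·13 − (-1)·3) + ((-1)·0 − 3·13)| = 414, so the area is 207.
Summing gcd(|Δx|,|Δy|) over the edges gives the boundary count: gcd(0,6) + gcd(9,4) + gcd(6,13) + gcd(11,10) + gcd(4,13) = 6+1+1+1+1 = 10.
By Pick's theorem A = I + B/2 − 1, so I = 207 − 10/2 + 1 = 203.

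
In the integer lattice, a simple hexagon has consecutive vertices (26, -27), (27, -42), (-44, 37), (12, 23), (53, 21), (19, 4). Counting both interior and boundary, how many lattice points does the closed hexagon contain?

2238

By the shoelace formula, twice the signed area is |(26·(-42) − 27·(-27)) + (27·37 − (-44)·(-42)) + ((-44)·23 − 12·37) + (12·21 − 53·23) + (53·4 − 19·21) + (19·(-27) − 26·4)| = 4439, so the area is 4439/2.
Summing gcd(|Δx|,|Δy|) over the edges gives the boundary count: gcd(1,15) + gcd(71,79) + gcd(56,14) + gcd(41,2) + gcd(34,17) + gcd(7,31) = 1+1+14+1+17+1 = 35.
Pick's theorem gives I = A − B/2 + 1 = 4439/2 − 35/2 + 1 = 2203, so the closed region contains I + B = 2203 + 35 = 2238 lattice points.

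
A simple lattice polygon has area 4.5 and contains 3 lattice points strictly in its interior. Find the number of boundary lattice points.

5

Pick's theorem gives A = I + B/2 − 1, so B = 2(A − I + 1) = 2(4.5 − 3 + 1) = 5.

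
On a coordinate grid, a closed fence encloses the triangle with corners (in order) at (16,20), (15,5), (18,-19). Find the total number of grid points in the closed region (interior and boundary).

The shoelace formula gives twice the area as |[16·5 − 15·20] + [15·(-19) − 18·5] + [18·20 − 16·(-19)]| = 69, so the area is 34.5.
The number of boundary lattice points is Σ gcd(|Δx|,|Δy|) = gcd(1,15) + gcd(3,24) + gcd(2,39) = 1+3+1 = 5.
Pick's theorem gives I = A − B/2 + 1 = 34.5 − 5/2 + 1 = 33, so the closed region contains I + B = 33 + 5 = 38 lattice points.

38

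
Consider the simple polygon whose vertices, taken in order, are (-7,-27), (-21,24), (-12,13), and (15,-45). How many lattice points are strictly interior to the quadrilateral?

546

By the shoelace formula, twice the signed area is |((-7)·24 − (-21)·(-27)) + ((-21)·13 − (-12)·24) + ((-12)·(-45) − 15·13) + (15·(-27) − (-7)·(-45))| = 1095, so the area is 1095/2.
Summing gcd(|Δx|,|Δy|) over the edges gives the boundary count: gcd(14,51) + gcd(9,11) + gcd(27,58) + gcd(22,18) = 1+1+1+2 = 5.
By Pick's theorem A = I + B/2 − 1, so I = 1095/2 − 5/2 + 1 = 546.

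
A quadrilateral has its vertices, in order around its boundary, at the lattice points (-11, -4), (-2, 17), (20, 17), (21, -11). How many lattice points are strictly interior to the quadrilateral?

The shoelace formula gives twice the area as |((-11)·17 − (-2)·(-4)) + ((-2)·17 − 20·17) + (20·(-11) − 21·17) + (21·(-4) − (-11)·(-11))| = 1351, so the area is 1351/2.
Along each edge there are gcd(|Δx|,|Δy|)+1 lattice points, so counting each shared vertex once the boundary has gcd(9,21) + gcd(22,0) + gcd(1,28) + gcd(32,7) = 3+22+1+1 = 27.
By Pick's theorem A = I + B/2 − 1, so I = 1351/2 − 27/2 + 1 = 663.

663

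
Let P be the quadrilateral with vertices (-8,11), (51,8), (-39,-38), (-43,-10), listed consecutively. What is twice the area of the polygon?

4048

By the shoelace formula, twice the signed area is |((-8)·8 − 51·11) + (51·(-38) − (-39)·8) + ((-39)·(-10) − (-43)·(-38)) + ((-43)·11 − (-8)·(-10))| = 4048, so the area is 2024.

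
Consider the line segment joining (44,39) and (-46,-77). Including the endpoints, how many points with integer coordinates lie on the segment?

3

The number of lattice points on a segment between lattice points is gcd(|Δx|,|Δy|) + 1 = gcd(90,116) + 1 = 2 + 1 = 3.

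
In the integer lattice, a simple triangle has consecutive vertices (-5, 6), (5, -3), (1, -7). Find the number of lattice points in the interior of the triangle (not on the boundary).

The shoelace formula gives twice the area as |[(-5)·(-3) − 5·6] + [5·(-7) − 1·(-3)] + [1·6 − (-5)·(-7)]| = 76, so the area is 38.
Summing gcd(|Δx|,|Δy|) over the edges gives the boundary count: gcd(10,9) + gcd(4,4) + gcd(6,13) = 1+4+1 = 6.
By Pick's theorem A = I + B/2 − 1, so I = 38 − 6/2 + 1 = 36.

36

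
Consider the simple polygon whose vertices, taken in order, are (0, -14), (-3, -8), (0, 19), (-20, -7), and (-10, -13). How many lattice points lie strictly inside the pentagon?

The shoelace formula gives twice the area as |[0·(-8) − (-3)·(-14)] + [(-3)·19 − 0·(-8)] + [0·(-7) − (-20)·19] + [(-20)·(-13) − (-10)·(-7)] + [(-10)·(-14) − 0·(-13)]| = 611, so the area is 305.5.
The number of boundary lattice points is Σ gcd(|Δx|,|Δy|) = gcd(3,6) + gcd(3,27) + gcd(20,26) + gcd(10,6) + gcd(10,1) = 3+3+2+2+1 = 11.
Pick's theorem gives I = A − B/2 + 1 = 305.5 − 11/2 + 1 = 301.

301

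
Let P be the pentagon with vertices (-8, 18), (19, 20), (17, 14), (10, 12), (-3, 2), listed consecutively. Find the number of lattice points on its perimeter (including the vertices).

Summing gcd(|Δx|,|Δy|) over the edges gives the boundary count: gcd(27,2) + gcd(2,6) + gcd(7,2) + gcd(13,10) + gcd(5,16) = 1+2+1+1+1 = 6.

6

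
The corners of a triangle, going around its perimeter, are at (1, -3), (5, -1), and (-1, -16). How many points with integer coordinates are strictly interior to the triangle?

The shoelace formula gives twice the area as |(1·(-1) − 5·(-3)) + (5·(-16) − (-1)·(-1)) + ((-1)·(-3) − 1·(-16))| = 48, so the area is 24.
Summing gcd(|Δx|,|Δy|) over the edges gives the boundary count: gcd(4,2) + gcd(6,15) + gcd(2,13) = 2+3+1 = 6.
Pick's theorem gives I = A − B/2 + 1 = 24 − 6/2 + 1 = 22.

22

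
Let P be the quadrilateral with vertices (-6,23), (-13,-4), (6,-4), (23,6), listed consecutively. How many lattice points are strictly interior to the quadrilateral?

By the shoelace formula, twice the signed area is |((-6)·(-4) − (-13)·23) + ((-13)·(-4) − 6·(-4)) + (6·6 − 23·(-4)) + (23·23 − (-6)·6)| = 1092, so the area is 546.
Summing gcd(|Δx|,|Δy|) over the edges gives the boundary count: gcd(7,27) + gcd(19,0) + gcd(17,10) + gcd(29,17) = 1+19+1+1 = 22.
Pick's theorem gives I = A − B/2 + 1 = 546 − 22/2 + 1 = 536.

536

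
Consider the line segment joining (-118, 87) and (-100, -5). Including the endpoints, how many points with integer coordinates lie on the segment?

The number of lattice points on a segment between lattice points is gcd(|Δx|,|Δy|) + 1 = gcd(18,92) + 1 = 2 + 1 = 3.

3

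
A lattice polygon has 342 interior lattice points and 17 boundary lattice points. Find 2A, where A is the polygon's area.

699

By Pick's theorem, A = I + B/2 − 1 = 342 + 17/2 − 1 = 699/2.
Hence 2A = 699.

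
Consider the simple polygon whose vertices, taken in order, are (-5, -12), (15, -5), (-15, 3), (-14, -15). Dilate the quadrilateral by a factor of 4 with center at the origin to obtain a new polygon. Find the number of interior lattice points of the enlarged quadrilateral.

By the shoelace formula, twice the signed area is |[(-5)·(-5) − 15·(-12)] + [15·3 − (-15)·(-5)] + [(-15)·(-15) − (-14)·3] + [(-14)·(-12) − (-5)·(-15)]| = 535, so the area is 267.5.
The number of boundary lattice points is Σ gcd(|Δx|,|Δy|) = gcd(20,7) + gcd(30,8) + gcd(1,18) + gcd(9,3) = 1+2+1+3 = 7.
Scaling by 4 multiplies the area by 4² = 16 (so the new area is 4280) and multiplies the boundary lattice-point count by 4, giving 28.
By Pick's theorem, the interior count of the dilated polygon is 4280 − 28/2 + 1 = 4267.

4267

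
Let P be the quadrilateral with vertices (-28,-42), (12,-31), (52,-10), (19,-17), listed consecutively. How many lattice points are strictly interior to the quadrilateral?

By the shoelace formula, twice the signed area is |((-28)·(-31) − 12·(-42)) + (12·(-10) − 52·(-31)) + (52·(-17) − 19·(-10)) + (19·(-42) − (-28)·(-17))| = 896, so the area is 448.
Along each edge there are gcd(|Δx|,|Δy|)+1 lattice points, so counting each shared vertex once the boundary has gcd(40,11) + gcd(40,21) + gcd(33,7) + gcd(47,25) = 1+1+1+1 = 4.
Pick's theorem gives I = A − B/2 + 1 = 448 − 4/2 + 1 = 447.

447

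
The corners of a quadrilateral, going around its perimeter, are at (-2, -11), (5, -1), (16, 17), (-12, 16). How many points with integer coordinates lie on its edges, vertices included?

4

Summing gcd(|Δx|,|Δy|) over the edges gives the boundary count: gcd(7,10) + gcd(11,18) + gcd(28,1) + gcd(10,27) = 1+1+1+1 = 4.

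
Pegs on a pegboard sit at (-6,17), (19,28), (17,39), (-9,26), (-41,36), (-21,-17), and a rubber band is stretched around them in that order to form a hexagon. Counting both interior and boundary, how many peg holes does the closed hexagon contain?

The shoelace formula gives twice the area as |((-6)·28 − 19·17) + (19·39 − 17·28) + (17·26 − (-9)·39) + ((-9)·36 − (-41)·26) + ((-41)·(-17) − (-21)·36) + ((-21)·17 − (-6)·(-17))| = 2303, so the area is 2303/2.
Along each edge there are gcd(|Δx|,|Δy|)+1 lattice points, so counting each shared vertex once the boundary has gcd(25,11) + gcd(2,11) + gcd(26,13) + gcd(32,10) + gcd(20,53) + gcd(15,34) = 1+1+13+2+1+1 = 19.
Pick's theorem gives I = A − B/2 + 1 = 2303/2 − 19/2 + 1 = 1143, so the closed region contains I + B = 1143 + 19 = 1162 lattice points.

1162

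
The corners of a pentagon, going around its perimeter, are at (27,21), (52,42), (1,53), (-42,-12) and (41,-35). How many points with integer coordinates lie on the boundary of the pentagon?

18

Along each edge there are gcd(|Δx|,|Δy|)+1 lattice points, so counting each shared vertex once the boundary has gcd(25,21) + gcd(51,11) + gcd(43,65) + gcd(83,23) + gcd(14,56) = 1+1+1+1+14 = 18.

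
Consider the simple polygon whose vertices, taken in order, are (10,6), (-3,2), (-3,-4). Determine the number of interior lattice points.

Using the shoelace formula, 2A = |[10·2 − (-3)·6] + [(-3)·(-4) − (-3)·2] + [(-3)·6 − 10·(-4)]| = 78, so the area is 39.
Summing gcd(|Δx|,|Δy|) over the edges gives the boundary count: gcd(13,4) + gcd(0,6) + gcd(13,10) = 1+6+1 = 8.
Pick's theorem gives I = A − B/2 + 1 = 39 − 8/2 + 1 = 36.

36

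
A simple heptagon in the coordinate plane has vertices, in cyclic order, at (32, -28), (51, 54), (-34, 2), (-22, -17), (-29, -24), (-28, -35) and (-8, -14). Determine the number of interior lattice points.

Using the shoelace formula, 2A = |[32·54 − 51·(-28)] + [51·2 − (-34)·54] + [(-34)·(-17) − (-22)·2] + [(-22)·(-24) − (-29)·(-17)] + [(-29)·(-35) − (-28)·(-24)] + [(-28)·(-14) − (-8)·(-35)] + [(-8)·(-28) − 32·(-14)]| = 6878, so the area is 3439.
Along each edge there are gcd(|Δx|,|Δy|)+1 lattice points, so counting each shared vertex once the boundary has gcd(19,82) + gcd(85,52) + gcd(12,19) + gcd(7,7) + gcd(1,11) + gcd(20,21) + gcd(40,14) = 1+1+1+7+1+1+2 = 14.
By Pick's theorem A = I + B/2 − 1, so I = 3439 − 14/2 + 1 = 3433.

3433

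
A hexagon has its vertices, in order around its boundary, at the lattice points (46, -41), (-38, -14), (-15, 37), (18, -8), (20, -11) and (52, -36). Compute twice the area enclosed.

Using the shoelace formula, 2A = |(46·(-14) − (-38)·(-41)) + ((-38)·37 − (-15)·(-14)) + ((-15)·(-8) − 18·37) + (18·(-11) − 20·(-8)) + (20·(-36) − 52·(-11)) + (52·(-41) − 46·(-36))| = 5026, so the area is 2513.

5026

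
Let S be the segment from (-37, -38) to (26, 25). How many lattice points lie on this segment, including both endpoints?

The number of lattice points on a segment between lattice points is gcd(|Δx|,|Δy|) + 1 = gcd(63,63) + 1 = 63 + 1 = 64.

64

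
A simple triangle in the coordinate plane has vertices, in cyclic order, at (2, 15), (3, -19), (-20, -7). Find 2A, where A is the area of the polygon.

The shoelace formula gives twice the area as |[2·(-19) − 3·15] + [3·(-7) − (-20)·(-19)] + [(-20)·15 − 2·(-7)]| = 770, so the area is 385.

770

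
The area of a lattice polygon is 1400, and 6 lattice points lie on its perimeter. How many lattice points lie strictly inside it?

Pick's theorem A = I + B/2 − 1 rearranges to I = A − B/2 + 1 = 1400 − 6/2 + 1 = 1398.

1398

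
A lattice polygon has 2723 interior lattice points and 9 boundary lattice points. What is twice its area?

By Pick's theorem, A = I + B/2 − 1 = 2723 + 9/2 − 1 = 5453/2.
Hence 2A = 5453.

5453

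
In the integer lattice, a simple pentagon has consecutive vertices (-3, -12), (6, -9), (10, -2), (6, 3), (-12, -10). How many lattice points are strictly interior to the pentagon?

152

The shoelace formula gives twice the area as |((-3)·(-9) − 6·(-12)) + (6·(-2) − 10·(-9)) + (10·3 − 6·(-2)) + (6·(-10) − (-12)·3) + ((-12)·(-12) − (-3)·(-10))| = 309, so the area is 309/2.
Along each edge there are gcd(|Δx|,|Δy|)+1 lattice points, so counting each shared vertex once the boundary has gcd(9,3) + gcd(4,7) + gcd(4,5) + gcd(18,13) + gcd(9,2) = 3+1+1+1+1 = 7.
By Pick's theorem A = I + B/2 − 1, so I = 309/2 − 7/2 + 1 = 152.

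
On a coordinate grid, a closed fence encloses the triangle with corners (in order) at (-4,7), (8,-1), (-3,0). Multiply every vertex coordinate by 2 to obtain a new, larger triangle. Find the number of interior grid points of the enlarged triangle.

The shoelace formula gives twice the area as |((-4)·(-1) − 8·7) + (8·0 − (-3)·(-1)) + ((-3)·7 − (-4)·0)| = 76, so the area is 38.
Summing gcd(|Δx|,|Δy|) over the edges gives the boundary count: gcd(12,8) + gcd(11,1) + gcd(1,7) = 4+1+1 = 6.
Scaling by 2 multiplies the area by 2² = 4 (so the new area is 152) and multiplies the boundary lattice-point count by 2, giving 12.
By Pick's theorem, the interior count of the dilated polygon is 152 − 12/2 + 1 = 147.

147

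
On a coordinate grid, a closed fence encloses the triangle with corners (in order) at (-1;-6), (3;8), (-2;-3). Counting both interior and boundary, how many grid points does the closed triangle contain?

Using the shoelace formula, 2A = |((-1)·8 − 3·(-6)) + (3·(-3) − (-2)·8) + ((-2)·(-6) − (-1)·(-3))| = 26, so the area is 13.
Along each edge there are gcd(|Δx|,|Δy|)+1 lattice points, so counting each shared vertex once the boundary has gcd(4,14) + gcd(5,11) + gcd(1,3) = 2+1+1 = 4.
Pick's theorem gives I = A − B/2 + 1 = 13 − 4/2 + 1 = 12, so the closed region contains I + B = 12 + 4 = 16 lattice points.

16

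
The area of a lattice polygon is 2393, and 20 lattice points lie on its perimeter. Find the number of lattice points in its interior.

2384

From Pick's theorem, I = A − B/2 + 1 = 2393 − 20/2 + 1 = 2384.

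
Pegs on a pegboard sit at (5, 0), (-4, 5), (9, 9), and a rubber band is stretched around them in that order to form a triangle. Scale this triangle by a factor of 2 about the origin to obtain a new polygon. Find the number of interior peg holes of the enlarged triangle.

200

The shoelace formula gives twice the area as |(5·5 − (-4)·0) + ((-4)·9 − 9·5) + (9·0 − 5·9)| = 101, so the area is 50.5.
The number of boundary lattice points is Σ gcd(|Δx|,|Δy|) = gcd(9,5) + gcd(13,4) + gcd(4,9) = 1+1+1 = 3.
Scaling by 2 multiplies the area by 2² = 4 (so the new area is 202) and multiplies the boundary lattice-point count by 2, giving 6.
By Pick's theorem, the interior count of the dilated polygon is 202 − 6/2 + 1 = 200.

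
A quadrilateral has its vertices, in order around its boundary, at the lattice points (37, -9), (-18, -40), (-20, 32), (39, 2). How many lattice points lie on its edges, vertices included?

The number of boundary lattice points is Σ gcd(|Δx|,|Δy|) = gcd(55,31) + gcd(2,72) + gcd(59,30) + gcd(2,11) = 1+2+1+1 = 5.

5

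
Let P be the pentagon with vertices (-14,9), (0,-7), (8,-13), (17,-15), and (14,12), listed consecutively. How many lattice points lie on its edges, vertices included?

Summing gcd(|Δx|,|Δy|) over the edges gives the boundary count: gcd(14,16) + gcd(8,6) + gcd(9,2) + gcd(3,27) + gcd(28,3) = 2+2+1+3+1 = 9.

9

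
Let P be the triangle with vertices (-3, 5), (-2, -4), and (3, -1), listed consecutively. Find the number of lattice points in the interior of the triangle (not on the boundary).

By the shoelace formula, twice the signed area is |[(-3)·(-4) − (-2)·5] + [(-2)·(-1) − 3·(-4)] + [3·5 − (-3)·(-1)]| = 48, so the area is 24.
The number of boundary lattice points is Σ gcd(|Δx|,|Δy|) = gcd(1,9) + gcd(5,3) + gcd(6,6) = 1+1+6 = 8.
By Pick's theorem A = I + B/2 − 1, so I = 24 − 8/2 + 1 = 21.

21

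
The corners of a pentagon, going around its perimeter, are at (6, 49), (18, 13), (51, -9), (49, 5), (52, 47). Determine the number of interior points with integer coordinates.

1674

The shoelace formula gives twice the area as |(6·13 − 18·49) + (18·(-9) − 51·13) + (51·5 − 49·(-9)) + (49·47 − 52·5) + (52·49 − 6·47)| = 3376, so the area is 1688.
Along each edge there are gcd(|Δx|,|Δy|)+1 lattice points, so counting each shared vertex once the boundary has gcd(12,36) + gcd(33,22) + gcd(2,14) + gcd(3,42) + gcd(46,2) = 12+11+2+3+2 = 30.
By Pick's theorem A = I + B/2 − 1, so I = 1688 − 30/2 + 1 = 1674.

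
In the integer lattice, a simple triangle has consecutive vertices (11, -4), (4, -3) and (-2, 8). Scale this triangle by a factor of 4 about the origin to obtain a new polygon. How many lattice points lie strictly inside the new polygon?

Using the shoelace formula, 2A = |[11·(-3) − 4·(-4)] + [4·8 − (-2)·(-3)] + [(-2)·(-4) − 11·8]| = 71, so the area is 71/2.
The number of boundary lattice points is Σ gcd(|Δx|,|Δy|) = gcd(7,1) + gcd(6,11) + gcd(13,12) = 1+1+1 = 3.
Scaling by 4 multiplies the area by 4² = 16 (so the new area is 568) and multiplies the boundary lattice-point count by 4, giving 12.
By Pick's theorem, the interior count of the dilated polygon is 568 − 12/2 + 1 = 563.

563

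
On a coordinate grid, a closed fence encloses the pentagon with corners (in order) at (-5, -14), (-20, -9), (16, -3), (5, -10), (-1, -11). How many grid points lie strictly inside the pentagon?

Using the shoelace formula, 2A = |((-5)·(-9) − (-20)·(-14)) + ((-20)·(-3) − 16·(-9)) + (16·(-10) − 5·(-3)) + (5·(-11) − (-1)·(-10)) + ((-1)·(-14) − (-5)·(-11))| = 282, so the area is 141.
Along each edge there are gcd(|Δx|,|Δy|)+1 lattice points, so counting each shared vertex once the boundary has gcd(15,5) + gcd(36,6) + gcd(11,7) + gcd(6,1) + gcd(4,3) = 5+6+1+1+1 = 14.
By Pick's theorem A = I + B/2 − 1, so I = 141 − 14/2 + 1 = 135.

135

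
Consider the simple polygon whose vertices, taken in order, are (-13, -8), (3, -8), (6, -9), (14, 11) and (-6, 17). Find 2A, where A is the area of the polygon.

914

By the shoelace formula, twice the signed area is |((-13)·(-8) − 3·(-8)) + (3·(-9) − 6·(-8)) + (6·11 − 14·(-9)) + (14·17 − (-6)·11) + ((-6)·(-8) − (-13)·17)| = 914, so the area is 457.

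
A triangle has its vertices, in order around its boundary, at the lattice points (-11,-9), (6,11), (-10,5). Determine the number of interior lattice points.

By the shoelace formula, twice the signed area is |[(-11)·11 − 6·(-9)] + [6·5 − (-10)·11] + [(-10)·(-9) − (-11)·5]| = 218, so the area is 109.
Along each edge there are gcd(|Δx|,|Δy|)+1 lattice points, so counting each shared vertex once the boundary has gcd(17,20) + gcd(16,6) + gcd(1,14) = 1+2+1 = 4.
Pick's theorem gives I = A − B/2 + 1 = 109 − 4/2 + 1 = 108.

108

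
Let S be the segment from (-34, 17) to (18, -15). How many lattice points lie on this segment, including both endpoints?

5

The number of lattice points on a segment between lattice points is gcd(|Δx|,|Δy|) + 1 = gcd(52,32) + 1 = 4 + 1 = 5.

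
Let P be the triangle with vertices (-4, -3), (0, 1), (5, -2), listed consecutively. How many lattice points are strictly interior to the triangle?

14

The shoelace formula gives twice the area as |[(-4)·1 − 0·(-3)] + [0·(-2) − 5·1] + [5·(-3) − (-4)·(-2)]| = 32, so the area is 16.
Summing gcd(|Δx|,|Δy|) over the edges gives the boundary count: gcd(4,4) + gcd(5,3) + gcd(9,1) = 4+1+1 = 6.
By Pick's theorem A = I + B/2 − 1, so I = 16 − 6/2 + 1 = 14.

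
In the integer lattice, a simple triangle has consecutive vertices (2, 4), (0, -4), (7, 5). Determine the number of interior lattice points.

The shoelace formula gives twice the area as |[2·(-4) − 0·4] + [0·5 − 7·(-4)] + [7·4 − 2·5]| = 38, so the area is 19.
Along each edge there are gcd(|Δx|,|Δy|)+1 lattice points, so counting each shared vertex once the boundary has gcd(2,8) + gcd(7,9) + gcd(5,1) = 2+1+1 = 4.
By Pick's theorem A = I + B/2 − 1, so I = 19 − 4/2 + 1 = 18.

18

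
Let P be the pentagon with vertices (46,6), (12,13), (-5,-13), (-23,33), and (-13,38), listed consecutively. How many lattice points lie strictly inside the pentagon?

The shoelace formula gives twice the area as |(46·13 − 12·6) + (12·(-13) − (-5)·13) + ((-5)·33 − (-23)·(-13)) + ((-23)·38 − (-13)·33) + ((-13)·6 − 46·38)| = 2300, so the area is 1150.
Along each edge there are gcd(|Δx|,|Δy|)+1 lattice points, so counting each shared vertex once the boundary has gcd(34,7) + gcd(17,26) + gcd(18,46) + gcd(10,5) + gcd(59,32) = 1+1+2+5+1 = 10.
By Pick's theorem A = I + B/2 − 1, so I = 1150 − 10/2 + 1 = 1146.

1146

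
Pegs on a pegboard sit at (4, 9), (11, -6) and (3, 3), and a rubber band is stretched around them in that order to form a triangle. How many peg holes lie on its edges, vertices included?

3

Along each edge there are gcd(|Δx|,|Δy|)+1 lattice points, so counting each shared vertex once the boundary has gcd(7,15) + gcd(8,9) + gcd(1,6) = 1+1+1 = 3.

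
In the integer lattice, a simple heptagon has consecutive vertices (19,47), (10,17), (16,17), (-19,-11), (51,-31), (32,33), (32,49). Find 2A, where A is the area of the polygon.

4808

By the shoelace formula, twice the signed area is |[19·17 − 10·47] + [10·17 − 16·17] + [16·(-11) − (-19)·17] + [(-19)·(-31) − 51·(-11)] + [51·33 − 32·(-31)] + [32·49 − 32·33] + [32·47 − 19·49]| = 4808, so the area is 2404.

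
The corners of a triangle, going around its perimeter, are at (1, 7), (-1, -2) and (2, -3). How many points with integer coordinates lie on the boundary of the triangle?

Summing gcd(|Δx|,|Δy|) over the edges gives the boundary count: gcd(2,9) + gcd(3,1) + gcd(1,10) = 1+1+1 = 3.

3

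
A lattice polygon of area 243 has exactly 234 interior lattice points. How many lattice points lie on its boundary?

Pick's theorem gives A = I + B/2 − 1, so B = 2(A − I + 1) = 2(243 − 234 + 1) = 20.

20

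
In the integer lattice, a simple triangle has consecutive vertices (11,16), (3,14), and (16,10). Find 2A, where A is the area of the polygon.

Using the shoelace formula, 2A = |(11·14 − 3·16) + (3·10 − 16·14) + (16·16 − 11·10)| = 58, so the area is 29.

58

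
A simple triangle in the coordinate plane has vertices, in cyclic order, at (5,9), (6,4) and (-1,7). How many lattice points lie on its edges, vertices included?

4

Along each edge there are gcd(|Δx|,|Δy|)+1 lattice points, so counting each shared vertex once the boundary has gcd(1,5) + gcd(7,3) + gcd(6,2) = 1+1+2 = 4.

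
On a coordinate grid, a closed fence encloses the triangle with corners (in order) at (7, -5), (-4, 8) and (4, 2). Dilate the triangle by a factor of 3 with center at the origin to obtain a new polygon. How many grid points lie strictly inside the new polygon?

166

The shoelace formula gives twice the area as |(7·8 − (-4)·(-5)) + ((-4)·2 − 4·8) + (4·(-5) − 7·2)| = 38, so the area is 19.
Along each edge there are gcd(|Δx|,|Δy|)+1 lattice points, so counting each shared vertex once the boundary has gcd(11,13) + gcd(8,6) + gcd(3,7) = 1+2+1 = 4.
Scaling by 3 multiplies the area by 3² = 9 (so the new area is 171) and multiplies the boundary lattice-point count by 3, giving 12.
By Pick's theorem, the interior count of the dilated polygon is 171 − 12/2 + 1 = 166.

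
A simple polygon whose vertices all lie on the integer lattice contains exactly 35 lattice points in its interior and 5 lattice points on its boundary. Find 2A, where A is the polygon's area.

73

By Pick's theorem, A = I + B/2 − 1 = 35 + 5/2 − 1 = 73/2.
Hence 2A = 73.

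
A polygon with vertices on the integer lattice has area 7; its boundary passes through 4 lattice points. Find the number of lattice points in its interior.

6

From Pick's theorem, I = A − B/2 + 1 = 7 − 4/2 + 1 = 6.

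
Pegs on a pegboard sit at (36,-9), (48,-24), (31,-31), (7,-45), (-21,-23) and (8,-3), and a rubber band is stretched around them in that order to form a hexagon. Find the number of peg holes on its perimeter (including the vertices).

11

Along each edge there are gcd(|Δx|,|Δy|)+1 lattice points, so counting each shared vertex once the boundary has gcd(12,15) + gcd(17,7) + gcd(24,14) + gcd(28,22) + gcd(29,20) + gcd(28,6) = 3+1+2+2+1+2 = 11.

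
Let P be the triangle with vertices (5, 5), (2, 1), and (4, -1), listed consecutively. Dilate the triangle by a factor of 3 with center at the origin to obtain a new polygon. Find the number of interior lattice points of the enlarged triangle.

58

The shoelace formula gives twice the area as |[5·1 − 2·5] + [2·(-1) − 4·1] + [4·5 − 5·(-1)]| = 14, so the area is 7.
Summing gcd(|Δx|,|Δy|) over the edges gives the boundary count: gcd(3,4) + gcd(2,2) + gcd(1,6) = 1+2+1 = 4.
Scaling by 3 multiplies the area by 3² = 9 (so the new area is 63) and multiplies the boundary lattice-point count by 3, giving 12.
By Pick's theorem, the interior count of the dilated polygon is 63 − 12/2 + 1 = 58.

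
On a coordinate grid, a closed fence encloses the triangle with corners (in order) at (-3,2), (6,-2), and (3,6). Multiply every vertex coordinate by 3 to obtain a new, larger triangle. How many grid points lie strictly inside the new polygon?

265

The shoelace formula gives twice the area as |((-3)·(-2) − 6·2) + (6·6 − 3·(-2)) + (3·2 − (-3)·6)| = 60, so the area is 30.
Along each edge there are gcd(|Δx|,|Δy|)+1 lattice points, so counting each shared vertex once the boundary has gcd(9,4) + gcd(3,8) + gcd(6,4) = 1+1+2 = 4.
Scaling by 3 multiplies the area by 3² = 9 (so the new area is 270) and multiplies the boundary lattice-point count by 3, giving 12.
By Pick's theorem, the interior count of the dilated polygon is 270 − 12/2 + 1 = 265.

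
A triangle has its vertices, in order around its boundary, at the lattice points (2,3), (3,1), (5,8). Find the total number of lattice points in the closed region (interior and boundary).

Using the shoelace formula, 2A = |[2·1 − 3·3] + [3·8 − 5·1] + [5·3 − 2·8]| = 11, so the area is 5.5.
Along each edge there are gcd(|Δx|,|Δy|)+1 lattice points, so counting each shared vertex once the boundary has gcd(1,2) + gcd(2,7) + gcd(3,5) = 1+1+1 = 3.
Pick's theorem gives I = A − B/2 + 1 = 5.5 − 3/2 + 1 = 5, so the closed region contains I + B = 5 + 3 = 8 lattice points.

8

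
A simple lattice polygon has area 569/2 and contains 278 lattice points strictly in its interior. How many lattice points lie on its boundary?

15

Pick's theorem gives A = I + B/2 − 1, so B = 2(A − I + 1) = 2(569/2 − 278 + 1) = 15.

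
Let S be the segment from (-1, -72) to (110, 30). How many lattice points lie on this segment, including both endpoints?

4

The number of lattice points on a segment between lattice points is gcd(|Δx|,|Δy|) + 1 = gcd(111,102) + 1 = 3 + 1 = 4.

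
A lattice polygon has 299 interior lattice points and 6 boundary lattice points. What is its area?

301

Pick's theorem states A = I + B/2 − 1, so A = 299 + 6/2 − 1 = 301.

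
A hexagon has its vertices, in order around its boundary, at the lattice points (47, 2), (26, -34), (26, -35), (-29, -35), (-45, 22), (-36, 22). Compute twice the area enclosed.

7118

The shoelace formula gives twice the area as |[47·(-34) − 26·2] + [26·(-35) − 26·(-34)] + [26·(-35) − (-29)·(-35)] + [(-29)·22 − (-45)·(-35)] + [(-45)·22 − (-36)·22] + [(-36)·2 − 47·22]| = 7118, so the area is 3559.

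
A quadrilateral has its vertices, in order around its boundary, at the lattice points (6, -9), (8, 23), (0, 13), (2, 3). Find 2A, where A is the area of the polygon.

The shoelace formula gives twice the area as |[6·23 − 8·(-9)] + [8·13 − 0·23] + [0·3 − 2·13] + [2·(-9) − 6·3]| = 252, so the area is 126.

252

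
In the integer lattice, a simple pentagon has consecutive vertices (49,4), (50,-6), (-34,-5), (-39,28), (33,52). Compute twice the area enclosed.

Using the shoelace formula, 2A = |[49·(-6) − 50·4] + [50·(-5) − (-34)·(-6)] + [(-34)·28 − (-39)·(-5)] + [(-39)·52 − 33·28] + [33·4 − 49·52]| = 7463, so the area is 3731.5.

7463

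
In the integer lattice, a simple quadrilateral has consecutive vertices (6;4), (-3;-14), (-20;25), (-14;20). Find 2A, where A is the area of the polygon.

Using the shoelace formula, 2A = |[6·(-14) − (-3)·4] + [(-3)·25 − (-20)·(-14)] + [(-20)·20 − (-14)·25] + [(-14)·4 − 6·20]| = 653, so the area is 653/2.

653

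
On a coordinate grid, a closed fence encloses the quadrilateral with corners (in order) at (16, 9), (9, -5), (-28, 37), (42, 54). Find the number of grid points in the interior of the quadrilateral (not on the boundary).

Using the shoelace formula, 2A = |[16·(-5) − 9·9] + [9·37 − (-28)·(-5)] + [(-28)·54 − 42·37] + [42·9 − 16·54]| = 3520, so the area is 1760.
Along each edge there are gcd(|Δx|,|Δy|)+1 lattice points, so counting each shared vertex once the boundary has gcd(7,14) + gcd(37,42) + gcd(70,17) + gcd(26,45) = 7+1+1+1 = 10.
Pick's theorem gives I = A − B/2 + 1 = 1760 − 10/2 + 1 = 1756.

1756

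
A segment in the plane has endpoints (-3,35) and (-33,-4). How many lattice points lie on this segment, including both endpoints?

4

The number of lattice points on a segment between lattice points is gcd(|Δx|,|Δy|) + 1 = gcd(30,39) + 1 = 3 + 1 = 4.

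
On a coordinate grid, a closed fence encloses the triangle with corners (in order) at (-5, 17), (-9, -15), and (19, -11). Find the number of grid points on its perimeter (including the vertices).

12

Summing gcd(|Δx|,|Δy|) over the edges gives the boundary count: gcd(4,32) + gcd(28,4) + gcd(24,28) = 4+4+4 = 12.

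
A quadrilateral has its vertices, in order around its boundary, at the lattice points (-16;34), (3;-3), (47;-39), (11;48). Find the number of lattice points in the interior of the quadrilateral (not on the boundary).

The shoelace formula gives twice the area as |((-16)·(-3) − 3·34) + (3·(-39) − 47·(-3)) + (47·48 − 11·(-39)) + (11·34 − (-16)·48)| = 3797, so the area is 3797/2.
Along each edge there are gcd(|Δx|,|Δy|)+1 lattice points, so counting each shared vertex once the boundary has gcd(19,37) + gcd(44,36) + gcd(36,87) + gcd(27,14) = 1+4+3+1 = 9.
Pick's theorem gives I = A − B/2 + 1 = 3797/2 − 9/2 + 1 = 1895.

1895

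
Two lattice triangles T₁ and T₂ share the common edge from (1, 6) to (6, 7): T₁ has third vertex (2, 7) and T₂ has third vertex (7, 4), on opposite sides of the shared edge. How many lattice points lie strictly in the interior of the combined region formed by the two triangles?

7

The union is the simple quadrilateral with vertices (1, 6), (2, 7), (6, 7), (7, 4) in order.
The shoelace formula gives twice the area as |(1·7 − 2·6) + (2·7 − 6·7) + (6·4 − 7·7) + (7·6 − 1·4)| = 20, so the area is 10.
The number of boundary lattice points is Σ gcd(|Δx|,|Δy|) = gcd(1,1) + gcd(4,0) + gcd(1,3) + gcd(6,2) = 1+4+1+2 = 8.
By Pick's theorem I = A − B/2 + 1 = 10 − 8/2 + 1 = 7.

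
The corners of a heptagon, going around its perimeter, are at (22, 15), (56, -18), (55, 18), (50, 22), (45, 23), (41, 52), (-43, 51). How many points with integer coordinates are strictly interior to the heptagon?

2592

By the shoelace formula, twice the signed area is |[22·(-18) − 56·15] + [56·18 − 55·(-18)] + [55·22 − 50·18] + [50·23 − 45·22] + [45·52 − 41·23] + [41·51 − (-43)·52] + [(-43)·15 − 22·51]| = 5189, so the area is 5189/2.
The number of boundary lattice points is Σ gcd(|Δx|,|Δy|) = gcd(34,33) + gcd(1,36) + gcd(5,4) + gcd(5,1) + gcd(4,29) + gcd(84,1) + gcd(65,36) = 1+1+1+1+1+1+1 = 7.
By Pick's theorem A = I + B/2 − 1, so I = 5189/2 − 7/2 + 1 = 2592.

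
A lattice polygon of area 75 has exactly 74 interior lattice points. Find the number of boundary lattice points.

4

Pick's theorem gives A = I + B/2 − 1, so B = 2(A − I + 1) = 2(75 − 74 + 1) = 4.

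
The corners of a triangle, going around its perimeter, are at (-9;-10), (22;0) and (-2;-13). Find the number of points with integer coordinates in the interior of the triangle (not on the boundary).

By the shoelace formula, twice the signed area is |((-9)·0 − 22·(-10)) + (22·(-13) − (-2)·0) + ((-2)·(-10) − (-9)·(-13))| = 163, so the area is 81.5.
Along each edge there are gcd(|Δx|,|Δy|)+1 lattice points, so counting each shared vertex once the boundary has gcd(31,10) + gcd(24,13) + gcd(7,3) = 1+1+1 = 3.
Pick's theorem gives I = A − B/2 + 1 = 81.5 − 3/2 + 1 = 81.

81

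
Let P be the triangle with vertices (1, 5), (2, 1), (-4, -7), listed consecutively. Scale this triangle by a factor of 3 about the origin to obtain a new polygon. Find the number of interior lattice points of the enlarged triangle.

139

By the shoelace formula, twice the signed area is |(1·1 − 2·5) + (2·(-7) − (-4)·1) + ((-4)·5 − 1·(-7))| = 32, so the area is 16.
Summing gcd(|Δx|,|Δy|) over the edges gives the boundary count: gcd(1,4) + gcd(6,8) + gcd(5,12) = 1+2+1 = 4.
Scaling by 3 multiplies the area by 3² = 9 (so the new area is 144) and multiplies the boundary lattice-point count by 3, giving 12.
By Pick's theorem, the interior count of the dilated polygon is 144 − 12/2 + 1 = 139.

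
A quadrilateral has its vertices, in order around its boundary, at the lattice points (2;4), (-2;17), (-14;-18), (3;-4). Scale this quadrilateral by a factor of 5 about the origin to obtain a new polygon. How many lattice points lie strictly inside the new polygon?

The shoelace formula gives twice the area as |[2·17 − (-2)·4] + [(-2)·(-18) − (-14)·17] + [(-14)·(-4) − 3·(-18)] + [3·4 − 2·(-4)]| = 446, so the area is 223.
The number of boundary lattice points is Σ gcd(|Δx|,|Δy|) = gcd(4,13) + gcd(12,35) + gcd(17,14) + gcd(1,8) = 1+1+1+1 = 4.
Scaling by 5 multiplies the area by 5² = 25 (so the new area is 5575) and multiplies the boundary lattice-point count by 5, giving 20.
By Pick's theorem, the interior count of the dilated polygon is 5575 − 20/2 + 1 = 5566.

5566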